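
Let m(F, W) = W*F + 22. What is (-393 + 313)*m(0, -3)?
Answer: -1760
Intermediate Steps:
m(F, W) = 22 + F*W (m(F, W) = F*W + 22 = 22 + F*W)
(-393 + 313)*m(0, -3) = (-393 + 313)*(22 + 0*(-3)) = -80*(22 + 0) = -80*22 = -1760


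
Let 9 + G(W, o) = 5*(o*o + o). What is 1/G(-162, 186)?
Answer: 1/173901 ≈ 5.7504e-6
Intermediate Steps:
G(W, o) = -9 + 5*o + 5*o² (G(W, o) = -9 + 5*(o*o + o) = -9 + 5*(o² + o) = -9 + 5*(o + o²) = -9 + (5*o + 5*o²) = -9 + 5*o + 5*o²)
1/G(-162, 186) = 1/(-9 + 5*186 + 5*186²) = 1/(-9 + 930 + 5*34596) = 1/(-9 + 930 + 172980) = 1/173901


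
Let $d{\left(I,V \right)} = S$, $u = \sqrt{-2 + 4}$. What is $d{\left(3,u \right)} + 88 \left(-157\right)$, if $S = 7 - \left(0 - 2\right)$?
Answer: $-13807$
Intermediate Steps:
$u = \sqrt{2} \approx 1.4142$
$S = 9$ ($S = 7 - \left(0 - 2\right) = 7 - -2 = 7 + 2 = 9$)
$d{\left(I,V \right)} = 9$
$d{\left(3,u \right)} + 88 \left(-157\right) = 9 + 88 \left(-157\right) = 9 - 13816 = -13807$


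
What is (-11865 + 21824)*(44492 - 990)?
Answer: 433236418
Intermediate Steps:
(-11865 + 21824)*(44492 - 990) = 9959*43502 = 433236418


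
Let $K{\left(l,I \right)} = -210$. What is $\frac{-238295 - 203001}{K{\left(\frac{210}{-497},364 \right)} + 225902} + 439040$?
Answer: $\frac{24771843596}{56423} \approx 4.3904 \cdot 10^{5}$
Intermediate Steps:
$\frac{-238295 - 203001}{K{\left(\frac{210}{-497},364 \right)} + 225902} + 439040 = \frac{-238295 - 203001}{-210 + 225902} + 439040 = - \frac{441296}{225692} + 439040 = \left(-441296\right) \frac{1}{225692} + 439040 = - \frac{110324}{56423} + 439040 = \frac{24771843596}{56423}$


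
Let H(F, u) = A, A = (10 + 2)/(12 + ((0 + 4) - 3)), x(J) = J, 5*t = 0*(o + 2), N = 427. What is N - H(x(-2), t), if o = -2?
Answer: 5539/13 ≈ 426.08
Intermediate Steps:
t = 0 (t = (0*(-2 + 2))/5 = (0*0)/5 = (⅕)*0 = 0)
A = 12/13 (A = 12/(12 + (4 - 3)) = 12/(12 + 1) = 12/13 ≈ 0.92308)
H(F, u) = 12/13
N - H(x(-2), t) = 427 - 1*12/13 = 427 - 12/13 = 5539/13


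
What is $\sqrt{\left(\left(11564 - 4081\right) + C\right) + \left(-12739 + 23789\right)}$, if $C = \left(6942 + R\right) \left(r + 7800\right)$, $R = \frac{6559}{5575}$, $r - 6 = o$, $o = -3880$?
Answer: $\frac{\sqrt{33912000252007}}{1115} \approx 5222.8$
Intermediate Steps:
$r = -3874$ ($r = 6 - 3880 = -3874$)
$R = \frac{6559}{5575}$ ($R = 6559 \cdot \frac{1}{5575} = \frac{6559}{5575} \approx 1.1765$)
$C = \frac{151968428534}{5575}$ ($C = \left(6942 + \frac{6559}{5575}\right) \left(-3874 + 7800\right) = \frac{38708209}{5575} \cdot 3926 = \frac{151968428534}{5575} \approx 2.7259 \cdot 10^{7}$)
$\sqrt{\left(\left(11564 - 4081\right) + C\right) + \left(-12739 + 23789\right)} = \sqrt{\left(\left(11564 - 4081\right) + \frac{151968428534}{5575}\right) + \left(-12739 + 23789\right)} = \sqrt{\left(7483 + \frac{151968428534}{5575}\right) + 11050} = \sqrt{\frac{152010146259}{5575} + 11050} = \sqrt{\frac{152071750009}{5575}} = \frac{\sqrt{33912000252007}}{1115}$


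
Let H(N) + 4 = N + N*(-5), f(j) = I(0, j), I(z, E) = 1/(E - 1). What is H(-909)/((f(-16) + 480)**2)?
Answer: 1049648/66569281 ≈ 0.015768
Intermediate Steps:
I(z, E) = 1/(-1 + E)
f(j) = 1/(-1 + j)
H(N) = -4 - 4*N (H(N) = -4 + (N + N*(-5)) = -4 + (N - 5*N) = -4 - 4*N)
H(-909)/((f(-16) + 480)**2) = (-4 - 4*(-909))/((1/(-1 - 16) + 480)**2) = (-4 + 3636)/((1/(-17) + 480)**2) = 3632/((-1/17 + 480)**2) = 3632/((8159/17)**2) = 3632/(66569281/289) = 3632*(289/66569281) = 1049648/66569281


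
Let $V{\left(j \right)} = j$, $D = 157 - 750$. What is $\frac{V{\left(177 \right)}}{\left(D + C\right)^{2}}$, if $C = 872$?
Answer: $\frac{59}{25947} \approx 0.0022739$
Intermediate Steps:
$D = -593$ ($D = 157 - 750 = -593$)
$\frac{V{\left(177 \right)}}{\left(D + C\right)^{2}} = \frac{177}{\left(-593 + 872\right)^{2}} = \frac{177}{279^{2}} = \frac{177}{77841} = 177 \cdot \frac{1}{77841} = \frac{59}{25947}$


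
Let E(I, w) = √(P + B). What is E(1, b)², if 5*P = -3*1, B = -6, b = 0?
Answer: -33/5 ≈ -6.6000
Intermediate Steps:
P = -⅗ (P = (-3*1)/5 = (⅕)*(-3) = -⅗ ≈ -0.60000)
E(I, w) = I*√165/5 (E(I, w) = √(-⅗ - 6) = √(-33/5) = I*√165/5)
E(1, b)² = (I*√165/5)² = -33/5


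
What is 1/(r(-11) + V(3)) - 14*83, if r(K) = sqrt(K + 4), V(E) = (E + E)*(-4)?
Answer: -677470/583 - I*sqrt(7)/583 ≈ -1162.0 - 0.0045382*I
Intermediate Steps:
V(E) = -8*E (V(E) = (2*E)*(-4) = -8*E)
r(K) = sqrt(4 + K)
1/(r(-11) + V(3)) - 14*83 = 1/(sqrt(4 - 11) - 8*3) - 14*83 = 1/(sqrt(-7) - 24) - 1162 = 1/(I*sqrt(7) - 24) - 1162 = 1/(-24 + I*sqrt(7)) - 1162 = -1162 + 1/(-24 + I*sqrt(7))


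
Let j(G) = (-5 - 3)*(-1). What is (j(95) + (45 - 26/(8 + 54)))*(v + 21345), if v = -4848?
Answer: 26890110/31 ≈ 8.6742e+5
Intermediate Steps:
j(G) = 8 (j(G) = -8*(-1) = 8)
(j(95) + (45 - 26/(8 + 54)))*(v + 21345) = (8 + (45 - 26/(8 + 54)))*(-4848 + 21345) = (8 + (45 - 26/62))*16497 = (8 + (45 + (1/62)*(-26)))*16497 = (8 + (45 - 13/31))*16497 = (8 + 1382/31)*16497 = (1630/31)*16497 = 26890110/31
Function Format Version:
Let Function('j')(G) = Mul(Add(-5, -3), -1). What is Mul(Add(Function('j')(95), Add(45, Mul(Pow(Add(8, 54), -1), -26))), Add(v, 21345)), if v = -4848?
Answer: Rational(26890110, 31) ≈ 8.6742e+5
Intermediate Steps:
Function('j')(G) = 8 (Function('j')(G) = Mul(-8, -1) = 8)
Mul(Add(Function('j')(95), Add(45, Mul(Pow(Add(8, 54), -1), -26))), Add(v, 21345)) = Mul(Add(8, Add(45, Mul(Pow(Add(8, 54), -1), -26))), Add(-4848, 21345)) = Mul(Add(8, Add(45, Mul(Pow(62, -1), -26))), 16497) = Mul(Add(8, Add(45, Mul(Rational(1, 62), -26))), 16497) = Mul(Add(8, Add(45, Rational(-13, 31))), 16497) = Mul(Add(8, Rational(1382, 31)), 16497) = Mul(Rational(1630, 31), 16497) = Rational(26890110, 31)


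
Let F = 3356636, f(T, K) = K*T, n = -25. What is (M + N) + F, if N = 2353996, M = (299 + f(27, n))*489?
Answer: 5526768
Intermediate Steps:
M = -183864 (M = (299 - 25*27)*489 = (299 - 675)*489 = -376*489 = -183864)
(M + N) + F = (-183864 + 2353996) + 3356636 = 2170132 + 3356636 = 5526768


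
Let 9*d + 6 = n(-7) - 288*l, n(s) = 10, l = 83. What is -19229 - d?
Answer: -149161/9 ≈ -16573.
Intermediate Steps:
d = -23900/9 (d = -⅔ + (10 - 288*83)/9 = -⅔ + (10 - 23904)/9 = -⅔ + (⅑)*(-23894) = -⅔ - 23894/9 = -23900/9 ≈ -2655.6)
-19229 - d = -19229 - 1*(-23900/9) = -19229 + 23900/9 = -149161/9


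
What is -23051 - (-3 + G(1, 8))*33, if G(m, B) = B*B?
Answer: -25064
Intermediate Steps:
G(m, B) = B²
-23051 - (-3 + G(1, 8))*33 = -23051 - (-3 + 8²)*33 = -23051 - (-3 + 64)*33 = -23051 - 61*33 = -23051 - 1*2013 = -23051 - 2013 = -25064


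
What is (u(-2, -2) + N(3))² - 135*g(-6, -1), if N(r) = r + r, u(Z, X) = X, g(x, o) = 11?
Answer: -1469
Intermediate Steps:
N(r) = 2*r
(u(-2, -2) + N(3))² - 135*g(-6, -1) = (-2 + 2*3)² - 135*11 = (-2 + 6)² - 1485 = 4² - 1485 = 16 - 1485 = -1469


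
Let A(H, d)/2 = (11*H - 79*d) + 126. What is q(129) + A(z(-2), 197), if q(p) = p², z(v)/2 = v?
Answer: -14321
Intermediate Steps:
z(v) = 2*v
A(H, d) = 252 - 158*d + 22*H (A(H, d) = 2*((11*H - 79*d) + 126) = 2*((-79*d + 11*H) + 126) = 2*(126 - 79*d + 11*H) = 252 - 158*d + 22*H)
q(129) + A(z(-2), 197) = 129² + (252 - 158*197 + 22*(2*(-2))) = 16641 + (252 - 31126 + 22*(-4)) = 16641 + (252 - 31126 - 88) = 16641 - 30962 = -14321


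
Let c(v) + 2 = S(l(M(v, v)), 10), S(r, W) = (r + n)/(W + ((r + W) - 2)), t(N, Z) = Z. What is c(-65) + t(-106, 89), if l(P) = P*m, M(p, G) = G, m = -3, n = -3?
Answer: 6241/71 ≈ 87.901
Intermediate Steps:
l(P) = -3*P (l(P) = P*(-3) = -3*P)
S(r, W) = (-3 + r)/(-2 + r + 2*W) (S(r, W) = (r - 3)/(W + ((r + W) - 2)) = (-3 + r)/(W + ((W + r) - 2)) = (-3 + r)/(W + (-2 + W + r)) = (-3 + r)/(-2 + r + 2*W))
c(v) = -2 + (-3 - 3*v)/(18 - 3*v) (c(v) = -2 + (-3 - 3*v)/(-2 - 3*v + 2*10) = -2 + (-3 - 3*v)/(-2 - 3*v + 20) = -2 + (-3 - 3*v)/(18 - 3*v))
c(-65) + t(-106, 89) = (-13 - 65)/(6 - 1*(-65)) + 89 = -78/(6 + 65) + 89 = -78/71 + 89 = 6241/71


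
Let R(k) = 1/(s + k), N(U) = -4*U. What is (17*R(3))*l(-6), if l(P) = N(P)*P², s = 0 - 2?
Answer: 14688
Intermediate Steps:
s = -2
R(k) = 1/(-2 + k)
l(P) = -4*P³ (l(P) = (-4*P)*P² = -4*P³)
(17*R(3))*l(-6) = (17/(-2 + 3))*(-4*(-6)³) = (17/1)*(-4*(-216)) = (17*1)*864 = 17*864 = 14688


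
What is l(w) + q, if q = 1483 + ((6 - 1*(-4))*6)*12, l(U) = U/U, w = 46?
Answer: 2204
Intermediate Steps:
l(U) = 1
q = 2203 (q = 1483 + ((6 + 4)*6)*12 = 1483 + (10*6)*12 = 1483 + 60*12 = 1483 + 720 = 2203)
l(w) + q = 1 + 2203 = 2204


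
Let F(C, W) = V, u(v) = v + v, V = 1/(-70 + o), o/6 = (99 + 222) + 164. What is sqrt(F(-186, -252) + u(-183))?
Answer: I*sqrt(738001690)/1420 ≈ 19.131*I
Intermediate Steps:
o = 2910 (o = 6*((99 + 222) + 164) = 6*(321 + 164) = 6*485 = 2910)
V = 1/2840 (V = 1/(-70 + 2910) = 1/2840 ≈ 0.00035211)
u(v) = 2*v
F(C, W) = 1/2840
sqrt(F(-186, -252) + u(-183)) = sqrt(1/2840 + 2*(-183)) = sqrt(1/2840 - 366) = sqrt(-1039439/2840) = I*sqrt(738001690)/1420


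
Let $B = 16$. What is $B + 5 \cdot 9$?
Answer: $61$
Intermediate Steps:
$B + 5 \cdot 9 = 16 + 5 \cdot 9 = 16 + 45 = 61$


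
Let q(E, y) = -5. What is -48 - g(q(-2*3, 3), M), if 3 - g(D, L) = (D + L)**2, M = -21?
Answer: 625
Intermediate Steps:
g(D, L) = 3 - (D + L)**2
-48 - g(q(-2*3, 3), M) = -48 - (3 - (-5 - 21)**2) = -48 - (3 - 1*(-26)**2) = -48 - (3 - 1*676) = -48 - (3 - 676) = -48 - 1*(-673) = -48 + 673 = 625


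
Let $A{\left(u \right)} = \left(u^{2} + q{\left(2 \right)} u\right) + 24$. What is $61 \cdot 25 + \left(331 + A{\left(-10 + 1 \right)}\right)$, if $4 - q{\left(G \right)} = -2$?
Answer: $1907$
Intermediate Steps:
$q{\left(G \right)} = 6$ ($q{\left(G \right)} = 4 - -2 = 4 + 2 = 6$)
$A{\left(u \right)} = 24 + u^{2} + 6 u$ ($A{\left(u \right)} = \left(u^{2} + 6 u\right) + 24 = 24 + u^{2} + 6 u$)
$61 \cdot 25 + \left(331 + A{\left(-10 + 1 \right)}\right) = 61 \cdot 25 + \left(331 + \left(24 + \left(-10 + 1\right)^{2} + 6 \left(-10 + 1\right)\right)\right) = 1525 + \left(331 + \left(24 + \left(-9\right)^{2} + 6 \left(-9\right)\right)\right) = 1525 + \left(331 + \left(24 + 81 - 54\right)\right) = 1525 + \left(331 + 51\right) = 1525 + 382 = 1907$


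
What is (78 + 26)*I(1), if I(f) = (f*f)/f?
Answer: 104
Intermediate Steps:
I(f) = f (I(f) = f**2/f = f)
(78 + 26)*I(1) = (78 + 26)*1 = 104*1 = 104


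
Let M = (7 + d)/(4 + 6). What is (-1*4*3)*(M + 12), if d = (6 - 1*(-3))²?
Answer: -1248/5 ≈ -249.60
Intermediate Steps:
d = 81 (d = (6 + 3)² = 9² = 81)
M = 44/5 (M = (7 + 81)/(4 + 6) = 88/10 = 88*(⅒) = 44/5 ≈ 8.8000)
(-1*4*3)*(M + 12) = (-1*4*3)*(44/5 + 12) = -4*3*(104/5) = -12*104/5 = -1248/5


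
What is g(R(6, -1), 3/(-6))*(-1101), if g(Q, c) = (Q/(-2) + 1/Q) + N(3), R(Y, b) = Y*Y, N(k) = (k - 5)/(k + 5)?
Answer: 60188/3 ≈ 20063.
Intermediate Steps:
N(k) = (-5 + k)/(5 + k)
R(Y, b) = Y²
g(Q, c) = -¼ + 1/Q - Q/2 (g(Q, c) = (Q/(-2) + 1/Q) + (-5 + 3)/(5 + 3) = (Q*(-½) + 1/Q) - 2/8 = (-Q/2 + 1/Q) + (⅛)*(-2) = (1/Q - Q/2) - ¼ = -¼ + 1/Q - Q/2)
g(R(6, -1), 3/(-6))*(-1101) = (-¼ + 1/(6²) - ½*6²)*(-1101) = (-¼ + 1/36 - ½*36)*(-1101) = (-¼ + 1/36 - 18)*(-1101) = -164/9*(-1101) = 60188/3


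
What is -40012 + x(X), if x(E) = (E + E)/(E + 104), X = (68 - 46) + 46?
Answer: -1720482/43 ≈ -40011.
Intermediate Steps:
X = 68 (X = 22 + 46 = 68)
x(E) = 2*E/(104 + E) (x(E) = (2*E)/(104 + E) = 2*E/(104 + E))
-40012 + x(X) = -40012 + 2*68/(104 + 68) = -40012 + 2*68/172 = -40012 + 2*68*(1/172) = -40012 + 34/43 = -1720482/43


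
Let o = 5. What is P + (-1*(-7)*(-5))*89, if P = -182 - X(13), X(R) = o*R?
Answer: -3362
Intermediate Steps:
X(R) = 5*R
P = -247 (P = -182 - 5*13 = -182 - 1*65 = -182 - 65 = -247)
P + (-1*(-7)*(-5))*89 = -247 + (-1*(-7)*(-5))*89 = -247 + (7*(-5))*89 = -247 - 35*89 = -247 - 3115 = -3362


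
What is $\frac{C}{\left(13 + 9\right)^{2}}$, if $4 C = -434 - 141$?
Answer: $- \frac{575}{1936} \approx -0.297$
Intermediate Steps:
$C = - \frac{575}{4}$ ($C = \frac{-434 - 141}{4} = \frac{1}{4} \left(-575\right) = - \frac{575}{4} \approx -143.75$)
$\frac{C}{\left(13 + 9\right)^{2}} = - \frac{575}{4 \left(13 + 9\right)^{2}} = - \frac{575}{4 \cdot 22^{2}} = - \frac{575}{4 \cdot 484} = \left(- \frac{575}{4}\right) \frac{1}{484} = - \frac{575}{1936}$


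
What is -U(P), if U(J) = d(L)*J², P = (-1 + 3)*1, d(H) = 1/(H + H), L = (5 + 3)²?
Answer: -1/32 ≈ -0.031250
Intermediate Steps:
L = 64 (L = 8² = 64)
d(H) = 1/(2*H)
P = 2 (P = 2*1 = 2)
U(J) = J²/128 (U(J) = ((½)/64)*J² = ((½)*(1/64))*J² = J²/128)
-U(P) = -2²/128 = -4/128 = -1*1/32 = -1/32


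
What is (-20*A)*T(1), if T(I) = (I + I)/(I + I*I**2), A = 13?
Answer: -260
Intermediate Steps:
T(I) = 2*I/(I + I**3) (T(I) = (2*I)/(I + I**3) = 2*I/(I + I**3))
(-20*A)*T(1) = (-20*13)*(2/(1 + 1**2)) = -520/(1 + 1) = -520/2 = -260*1 = -260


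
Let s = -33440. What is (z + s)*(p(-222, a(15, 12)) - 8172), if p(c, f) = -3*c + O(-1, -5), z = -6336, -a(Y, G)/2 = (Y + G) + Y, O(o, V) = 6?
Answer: 298320000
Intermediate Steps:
a(Y, G) = -4*Y - 2*G (a(Y, G) = -2*((Y + G) + Y) = -2*((G + Y) + Y) = -2*(G + 2*Y) = -4*Y - 2*G)
p(c, f) = 6 - 3*c (p(c, f) = -3*c + 6 = 6 - 3*c)
(z + s)*(p(-222, a(15, 12)) - 8172) = (-6336 - 33440)*((6 - 3*(-222)) - 8172) = -39776*((6 + 666) - 8172) = -39776*(672 - 8172) = -39776*(-7500) = 298320000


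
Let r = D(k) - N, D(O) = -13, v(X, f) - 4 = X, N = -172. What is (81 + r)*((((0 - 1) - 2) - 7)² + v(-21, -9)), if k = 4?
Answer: 19920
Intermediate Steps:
v(X, f) = 4 + X
r = 159 (r = -13 - 1*(-172) = -13 + 172 = 159)
(81 + r)*((((0 - 1) - 2) - 7)² + v(-21, -9)) = (81 + 159)*((((0 - 1) - 2) - 7)² + (4 - 21)) = 240*(((-1 - 2) - 7)² - 17) = 240*((-3 - 7)² - 17) = 240*((-10)² - 17) = 240*(100 - 17) = 240*83 = 19920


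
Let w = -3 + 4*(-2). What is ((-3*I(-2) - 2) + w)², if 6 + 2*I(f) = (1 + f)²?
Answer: 121/4 ≈ 30.250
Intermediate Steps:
I(f) = -3 + (1 + f)²/2
w = -11 (w = -3 - 8 = -11)
((-3*I(-2) - 2) + w)² = ((-3*(-3 + (1 - 2)²/2) - 2) - 11)² = ((-3*(-3 + (½)*(-1)²) - 2) - 11)² = ((-3*(-3 + (½)*1) - 2) - 11)² = ((-3*(-3 + ½) - 2) - 11)² = ((-3*(-5/2) - 2) - 11)² = ((15/2 - 2) - 11)² = (11/2 - 11)² = (-11/2)² = 121/4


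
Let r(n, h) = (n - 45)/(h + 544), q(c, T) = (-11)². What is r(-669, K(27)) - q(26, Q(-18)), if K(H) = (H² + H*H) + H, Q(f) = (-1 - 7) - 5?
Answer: -246223/2029 ≈ -121.35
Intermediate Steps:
Q(f) = -13 (Q(f) = -8 - 5 = -13)
K(H) = H + 2*H² (K(H) = (H² + H²) + H = 2*H² + H = H + 2*H²)
q(c, T) = 121
r(n, h) = (-45 + n)/(544 + h)
r(-669, K(27)) - q(26, Q(-18)) = (-45 - 669)/(544 + 27*(1 + 2*27)) - 1*121 = -714/(544 + 27*(1 + 54)) - 121 = -714/(544 + 27*55) - 121 = -714/(544 + 1485) - 121 = -714/2029 - 121 = -246223/2029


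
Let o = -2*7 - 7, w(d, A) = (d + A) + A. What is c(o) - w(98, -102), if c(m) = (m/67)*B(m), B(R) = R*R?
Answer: -2159/67 ≈ -32.224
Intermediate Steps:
B(R) = R²
w(d, A) = d + 2*A (w(d, A) = (A + d) + A = d + 2*A)
o = -21 (o = -14 - 7 = -21)
c(m) = m³/67 (c(m) = (m/67)*m² = m³/67)
c(o) - w(98, -102) = (1/67)*(-21)³ - (98 + 2*(-102)) = (1/67)*(-9261) - (98 - 204) = -9261/67 - 1*(-106) = -9261/67 + 106 = -2159/67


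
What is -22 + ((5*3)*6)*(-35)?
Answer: -3172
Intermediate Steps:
-22 + ((5*3)*6)*(-35) = -22 + (15*6)*(-35) = -22 + 90*(-35) = -22 - 3150 = -3172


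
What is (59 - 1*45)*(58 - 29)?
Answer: 406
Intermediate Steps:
(59 - 1*45)*(58 - 29) = (59 - 45)*29 = 14*29 = 406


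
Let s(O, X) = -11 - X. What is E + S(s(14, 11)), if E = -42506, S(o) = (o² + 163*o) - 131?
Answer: -45739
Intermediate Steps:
S(o) = -131 + o² + 163*o
E + S(s(14, 11)) = -42506 + (-131 + (-11 - 1*11)² + 163*(-11 - 1*11)) = -42506 + (-131 + (-11 - 11)² + 163*(-11 - 11)) = -42506 + (-131 + (-22)² + 163*(-22)) = -42506 + (-131 + 484 - 3586) = -42506 - 3233 = -45739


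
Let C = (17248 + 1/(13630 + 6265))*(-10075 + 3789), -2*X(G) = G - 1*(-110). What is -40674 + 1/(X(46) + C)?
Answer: -87735279036782039/2157035920656 ≈ -40674.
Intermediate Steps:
X(G) = -55 - G/2 (X(G) = -(G - 1*(-110))/2 = -(G + 110)/2 = -(110 + G)/2 = -55 - G/2)
C = -2157034368846/19895 (C = (17248 + 1/19895)*(-6286) = (343148961/19895)*(-6286) = -2157034368846/19895 ≈ -1.0842e+8)
-40674 + 1/(X(46) + C) = -40674 + 1/((-55 - ½*46) - 2157034368846/19895) = -40674 + 1/((-55 - 23) - 2157034368846/19895) = -40674 + 1/(-78 - 2157034368846/19895) = -40674 + 1/(-2157035920656/19895) = -40674 - 19895/2157035920656 = -87735279036782039/2157035920656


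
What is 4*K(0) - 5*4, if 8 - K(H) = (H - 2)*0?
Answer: 12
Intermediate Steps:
K(H) = 8 (K(H) = 8 - (H - 2)*0 = 8 - (-2 + H)*0 = 8 - 1*0 = 8 + 0 = 8)
4*K(0) - 5*4 = 4*8 - 5*4 = 32 - 20 = 12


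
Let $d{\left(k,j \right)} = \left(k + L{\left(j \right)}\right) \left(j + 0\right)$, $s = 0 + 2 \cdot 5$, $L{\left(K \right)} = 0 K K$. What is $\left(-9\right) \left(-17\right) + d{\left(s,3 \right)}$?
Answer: $183$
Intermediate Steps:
$L{\left(K \right)} = 0$ ($L{\left(K \right)} = 0 K = 0$)
$s = 10$ ($s = 0 + 10 = 10$)
$d{\left(k,j \right)} = j k$ ($d{\left(k,j \right)} = \left(k + 0\right) \left(j + 0\right) = k j = j k$)
$\left(-9\right) \left(-17\right) + d{\left(s,3 \right)} = \left(-9\right) \left(-17\right) + 3 \cdot 10 = 153 + 30 = 183$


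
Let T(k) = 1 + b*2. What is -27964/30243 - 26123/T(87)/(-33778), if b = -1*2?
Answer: -402637985/340516018 ≈ -1.1824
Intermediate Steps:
b = -2
T(k) = -3 (T(k) = 1 - 2*2 = 1 - 4 = -3)
-27964/30243 - 26123/T(87)/(-33778) = -27964/30243 - 26123/(-3)/(-33778) = -27964*1/30243 - 26123*(-⅓)*(-1/33778) = -27964/30243 + (26123/3)*(-1/33778) = -27964/30243 - 26123/101334 = -402637985/340516018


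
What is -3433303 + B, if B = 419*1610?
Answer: -2758713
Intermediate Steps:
B = 674590
-3433303 + B = -3433303 + 674590 = -2758713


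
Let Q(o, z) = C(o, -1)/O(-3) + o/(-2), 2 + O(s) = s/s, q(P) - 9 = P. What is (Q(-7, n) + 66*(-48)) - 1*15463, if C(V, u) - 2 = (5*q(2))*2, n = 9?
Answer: -37479/2 ≈ -18740.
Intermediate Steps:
q(P) = 9 + P
O(s) = -1 (O(s) = -2 + s/s = -2 + 1 = -1)
C(V, u) = 112 (C(V, u) = 2 + (5*(9 + 2))*2 = 2 + (5*11)*2 = 2 + 55*2 = 2 + 110 = 112)
Q(o, z) = -112 - o/2 (Q(o, z) = 112/(-1) + o/(-2) = 112*(-1) + o*(-1/2) = -112 - o/2)
(Q(-7, n) + 66*(-48)) - 1*15463 = ((-112 - 1/2*(-7)) + 66*(-48)) - 1*15463 = ((-112 + 7/2) - 3168) - 15463 = (-217/2 - 3168) - 15463 = -6553/2 - 15463 = -37479/2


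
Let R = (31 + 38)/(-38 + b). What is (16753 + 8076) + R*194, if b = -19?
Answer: 467289/19 ≈ 24594.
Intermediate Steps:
R = -23/19 (R = (31 + 38)/(-38 - 19) = 69/(-57) = 69*(-1/57) = -23/19 ≈ -1.2105)
(16753 + 8076) + R*194 = (16753 + 8076) - 23/19*194 = 24829 - 4462/19 = 467289/19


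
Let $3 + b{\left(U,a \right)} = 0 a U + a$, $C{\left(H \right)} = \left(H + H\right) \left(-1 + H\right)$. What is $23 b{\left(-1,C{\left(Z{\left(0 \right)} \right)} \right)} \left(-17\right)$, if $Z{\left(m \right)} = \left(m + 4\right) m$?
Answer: $1173$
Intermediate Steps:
$Z{\left(m \right)} = m \left(4 + m\right)$ ($Z{\left(m \right)} = \left(4 + m\right) m = m \left(4 + m\right)$)
$C{\left(H \right)} = 2 H \left(-1 + H\right)$
$b{\left(U,a \right)} = -3 + a$ ($b{\left(U,a \right)} = -3 + \left(0 a U + a\right) = -3 + \left(0 U + a\right) = -3 + \left(0 + a\right) = -3 + a$)
$23 b{\left(-1,C{\left(Z{\left(0 \right)} \right)} \right)} \left(-17\right) = 23 \left(-3 + 2 \cdot 0 \left(4 + 0\right) \left(-1 + 0 \left(4 + 0\right)\right)\right) \left(-17\right) = 23 \left(-3 + 2 \cdot 0 \cdot 4 \left(-1 + 0 \cdot 4\right)\right) \left(-17\right) = 23 \left(-3 + 2 \cdot 0 \left(-1 + 0\right)\right) \left(-17\right) = 23 \left(-3 + 2 \cdot 0 \left(-1\right)\right) \left(-17\right) = 23 \left(-3 + 0\right) \left(-17\right) = 23 \left(-3\right) \left(-17\right) = \left(-69\right) \left(-17\right) = 1173$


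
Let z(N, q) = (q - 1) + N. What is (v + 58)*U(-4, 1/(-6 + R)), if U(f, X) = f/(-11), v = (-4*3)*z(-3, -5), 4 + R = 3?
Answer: 664/11 ≈ 60.364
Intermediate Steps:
R = -1 (R = -4 + 3 = -1)
z(N, q) = -1 + N + q (z(N, q) = (-1 + q) + N = -1 + N + q)
v = 108 (v = (-4*3)*(-1 - 3 - 5) = -12*(-9) = 108)
U(f, X) = -f/11 (U(f, X) = f*(-1/11) = -f/11)
(v + 58)*U(-4, 1/(-6 + R)) = (108 + 58)*(-1/11*(-4)) = 166*(4/11) = 664/11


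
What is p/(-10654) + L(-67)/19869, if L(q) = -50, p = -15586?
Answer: 154572767/105842163 ≈ 1.4604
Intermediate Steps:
p/(-10654) + L(-67)/19869 = -15586/(-10654) - 50/19869 = -15586*(-1/10654) - 50*1/19869 = 7793/5327 - 50/19869 = 154572767/105842163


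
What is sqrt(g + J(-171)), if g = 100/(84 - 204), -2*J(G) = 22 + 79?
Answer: I*sqrt(462)/3 ≈ 7.1647*I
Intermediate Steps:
J(G) = -101/2 (J(G) = -(22 + 79)/2 = -1/2*101 = -101/2)
g = -5/6 (g = 100/(-120) = -1/120*100 = -5/6 ≈ -0.83333)
sqrt(g + J(-171)) = sqrt(-5/6 - 101/2) = sqrt(-154/3) = I*sqrt(462)/3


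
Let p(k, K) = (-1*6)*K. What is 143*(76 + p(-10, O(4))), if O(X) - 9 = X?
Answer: -286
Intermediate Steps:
O(X) = 9 + X
p(k, K) = -6*K
143*(76 + p(-10, O(4))) = 143*(76 - 6*(9 + 4)) = 143*(76 - 6*13) = 143*(76 - 78) = 143*(-2) = -286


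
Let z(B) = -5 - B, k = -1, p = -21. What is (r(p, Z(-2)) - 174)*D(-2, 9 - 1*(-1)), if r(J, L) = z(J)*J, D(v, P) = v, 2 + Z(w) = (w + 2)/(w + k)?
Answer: 1020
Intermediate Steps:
Z(w) = -2 + (2 + w)/(-1 + w) (Z(w) = -2 + (w + 2)/(w - 1) = -2 + (2 + w)/(-1 + w))
r(J, L) = J*(-5 - J) (r(J, L) = (-5 - J)*J = J*(-5 - J))
(r(p, Z(-2)) - 174)*D(-2, 9 - 1*(-1)) = (-1*(-21)*(5 - 21) - 174)*(-2) = (-1*(-21)*(-16) - 174)*(-2) = (-336 - 174)*(-2) = -510*(-2) = 1020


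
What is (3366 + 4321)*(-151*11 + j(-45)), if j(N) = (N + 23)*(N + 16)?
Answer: -7863801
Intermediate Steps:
j(N) = (16 + N)*(23 + N) (j(N) = (23 + N)*(16 + N) = (16 + N)*(23 + N))
(3366 + 4321)*(-151*11 + j(-45)) = (3366 + 4321)*(-151*11 + (368 + (-45)**2 + 39*(-45))) = 7687*(-1661 + (368 + 2025 - 1755)) = 7687*(-1661 + 638) = 7687*(-1023) = -7863801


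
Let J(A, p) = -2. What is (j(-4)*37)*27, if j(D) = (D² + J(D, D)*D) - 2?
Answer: 21978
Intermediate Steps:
j(D) = -2 + D² - 2*D (j(D) = (D² - 2*D) - 2 = -2 + D² - 2*D)
(j(-4)*37)*27 = ((-2 + (-4)² - 2*(-4))*37)*27 = ((-2 + 16 + 8)*37)*27 = (22*37)*27 = 814*27 = 21978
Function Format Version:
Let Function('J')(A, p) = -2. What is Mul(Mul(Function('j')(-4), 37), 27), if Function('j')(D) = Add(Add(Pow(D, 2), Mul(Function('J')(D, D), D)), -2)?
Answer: 21978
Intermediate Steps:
Function('j')(D) = Add(-2, Pow(D, 2), Mul(-2, D)) (Function('j')(D) = Add(Add(Pow(D, 2), Mul(-2, D)), -2) = Add(-2, Pow(D, 2), Mul(-2, D)))
Mul(Mul(Function('j')(-4), 37), 27) = Mul(Mul(Add(-2, Pow(-4, 2), Mul(-2, -4)), 37), 27) = Mul(Mul(Add(-2, 16, 8), 37), 27) = Mul(Mul(22, 37), 27) = Mul(814, 27) = 21978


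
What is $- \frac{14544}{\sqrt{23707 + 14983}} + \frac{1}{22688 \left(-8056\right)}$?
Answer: $- \frac{1}{182774528} - \frac{7272 \sqrt{38690}}{19345} \approx -73.941$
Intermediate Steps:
$- \frac{14544}{\sqrt{23707 + 14983}} + \frac{1}{22688 \left(-8056\right)} = - \frac{14544}{\sqrt{38690}} + \frac{1}{22688} \left(- \frac{1}{8056}\right) = - 14544 \frac{\sqrt{38690}}{38690} - \frac{1}{182774528} = - \frac{7272 \sqrt{38690}}{19345} - \frac{1}{182774528} = - \frac{1}{182774528} - \frac{7272 \sqrt{38690}}{19345}$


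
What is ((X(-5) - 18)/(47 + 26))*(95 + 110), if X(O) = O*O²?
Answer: -29315/73 ≈ -401.58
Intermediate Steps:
X(O) = O³
((X(-5) - 18)/(47 + 26))*(95 + 110) = (((-5)³ - 18)/(47 + 26))*(95 + 110) = ((-125 - 18)/73)*205 = -143*1/73*205 = -143/73*205 = -29315/73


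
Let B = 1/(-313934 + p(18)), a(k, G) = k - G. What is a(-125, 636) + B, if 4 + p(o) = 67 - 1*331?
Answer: -239107723/314202 ≈ -761.00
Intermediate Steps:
p(o) = -268 (p(o) = -4 + (67 - 1*331) = -4 + (67 - 331) = -4 - 264 = -268)
B = -1/314202 (B = 1/(-313934 - 268) = 1/(-314202) = -1/314202 ≈ -3.1827e-6)
a(-125, 636) + B = (-125 - 1*636) - 1/314202 = (-125 - 636) - 1/314202 = -761 - 1/314202 = -239107723/314202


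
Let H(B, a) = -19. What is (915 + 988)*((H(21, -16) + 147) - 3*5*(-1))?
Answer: 272129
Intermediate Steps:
(915 + 988)*((H(21, -16) + 147) - 3*5*(-1)) = (915 + 988)*((-19 + 147) - 3*5*(-1)) = 1903*(128 - 15*(-1)) = 1903*(128 + 15) = 1903*143 = 272129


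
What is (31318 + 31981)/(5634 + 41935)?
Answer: 63299/47569 ≈ 1.3307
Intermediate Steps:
(31318 + 31981)/(5634 + 41935) = 63299/47569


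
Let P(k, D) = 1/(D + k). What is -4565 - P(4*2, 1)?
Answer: -41086/9 ≈ -4565.1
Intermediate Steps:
-4565 - P(4*2, 1) = -4565 - 1/(1 + 4*2) = -4565 - 1/(1 + 8) = -4565 - 1/9 = -4565 - 1*⅑ = -4565 - ⅑ = -41086/9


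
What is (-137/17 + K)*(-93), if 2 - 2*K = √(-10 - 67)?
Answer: 11160/17 + 93*I*√77/2 ≈ 656.47 + 408.04*I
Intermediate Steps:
K = 1 - I*√77/2 (K = 1 - √(-10 - 67)/2 = 1 - I*√77/2 ≈ 1.0 - 4.3875*I)
(-137/17 + K)*(-93) = (-137/17 + (1 - I*√77/2))*(-93) = (-120/17 - I*√77/2)*(-93) = 11160/17 + 93*I*√77/2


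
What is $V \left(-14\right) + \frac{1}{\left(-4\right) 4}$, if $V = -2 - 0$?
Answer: $\frac{447}{16} \approx 27.938$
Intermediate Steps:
$V = -2$ ($V = -2 + 0 = -2$)
$V \left(-14\right) + \frac{1}{\left(-4\right) 4} = \left(-2\right) \left(-14\right) + \frac{1}{\left(-4\right) 4} = 28 + \frac{1}{-16} = 28 - \frac{1}{16} = \frac{447}{16}$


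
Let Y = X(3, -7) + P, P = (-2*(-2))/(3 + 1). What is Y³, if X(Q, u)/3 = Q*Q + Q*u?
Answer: -42875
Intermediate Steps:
X(Q, u) = 3*Q² + 3*Q*u (X(Q, u) = 3*(Q*Q + Q*u) = 3*(Q² + Q*u) = 3*Q² + 3*Q*u)
P = 1 (P = 4/4 = 4*(¼) = 1)
Y = -35 (Y = 3*3*(3 - 7) + 1 = 3*3*(-4) + 1 = -36 + 1 = -35)
Y³ = (-35)³ = -42875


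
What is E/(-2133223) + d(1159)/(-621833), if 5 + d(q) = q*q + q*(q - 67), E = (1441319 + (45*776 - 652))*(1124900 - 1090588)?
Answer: -31489182298614544/1326508457759 ≈ -23738.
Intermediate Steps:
E = 50630341144 (E = (1441319 + (34920 - 652))*34312 = (1441319 + 34268)*34312 = 1475587*34312 = 50630341144)
d(q) = -5 + q**2 + q*(-67 + q) (d(q) = -5 + (q*q + q*(q - 67)) = -5 + (q**2 + q*(-67 + q)) = -5 + q**2 + q*(-67 + q))
E/(-2133223) + d(1159)/(-621833) = 50630341144/(-2133223) + (-5 - 67*1159 + 2*1159**2)/(-621833) = 50630341144*(-1/2133223) + (-5 - 77653 + 2*1343281)*(-1/621833) = -50630341144/2133223 + (-5 - 77653 + 2686562)*(-1/621833) = -50630341144/2133223 + 2608904*(-1/621833) = -50630341144/2133223 - 2608904/621833 = -31489182298614544/1326508457759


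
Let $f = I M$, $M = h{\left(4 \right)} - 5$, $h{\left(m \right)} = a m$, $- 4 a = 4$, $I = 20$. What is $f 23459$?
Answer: $-4222620$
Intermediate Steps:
$a = -1$ ($a = \left(- \frac{1}{4}\right) 4 = -1$)
$h{\left(m \right)} = - m$
$M = -9$ ($M = \left(-1\right) 4 - 5 = -4 - 5 = -9$)
$f = -180$ ($f = 20 \left(-9\right) = -180$)
$f 23459 = \left(-180\right) 23459 = -4222620$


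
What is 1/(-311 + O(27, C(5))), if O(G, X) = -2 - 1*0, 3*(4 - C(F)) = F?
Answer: -1/313 ≈ -0.0031949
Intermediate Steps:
C(F) = 4 - F/3
O(G, X) = -2 (O(G, X) = -2 + 0 = -2)
1/(-311 + O(27, C(5))) = 1/(-311 - 2) = 1/(-313) = -1/313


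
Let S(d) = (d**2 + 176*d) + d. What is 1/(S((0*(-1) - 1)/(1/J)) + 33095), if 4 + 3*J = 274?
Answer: 1/25265 ≈ 3.9580e-5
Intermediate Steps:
J = 90 (J = -4/3 + (1/3)*274 = -4/3 + 274/3 = 90)
S(d) = d**2 + 177*d
1/(S((0*(-1) - 1)/(1/J)) + 33095) = 1/(((0*(-1) - 1)/(1/90))*(177 + (0*(-1) - 1)/(1/90)) + 33095) = 1/(((0 - 1)/(1/90))*(177 + (0 - 1)/(1/90)) + 33095) = 1/((-1*90)*(177 - 1*90) + 33095) = 1/(-90*(177 - 90) + 33095) = 1/(-90*87 + 33095) = 1/(-7830 + 33095) = 1/25265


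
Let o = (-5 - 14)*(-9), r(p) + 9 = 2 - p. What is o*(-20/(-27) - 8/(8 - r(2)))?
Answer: 2356/51 ≈ 46.196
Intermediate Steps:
r(p) = -7 - p (r(p) = -9 + (2 - p) = -7 - p)
o = 171 (o = -19*(-9) = 171)
o*(-20/(-27) - 8/(8 - r(2))) = 171*(-20/(-27) - 8/(8 - (-7 - 1*2))) = 171*(-20*(-1/27) - 8/(8 - (-7 - 2))) = 171*(20/27 - 8/(8 - 1*(-9))) = 171*(20/27 - 8/(8 + 9)) = 171*(20/27 - 8/17) = 171*(124/459) = 2356/51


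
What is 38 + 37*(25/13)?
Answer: 1419/13 ≈ 109.15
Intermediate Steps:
38 + 37*(25/13) = 38 + 925/13 = 1419/13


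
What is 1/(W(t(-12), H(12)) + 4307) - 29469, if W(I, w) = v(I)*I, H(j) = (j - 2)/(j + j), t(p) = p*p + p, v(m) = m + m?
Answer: -1153858694/39155 ≈ -29469.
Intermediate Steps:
v(m) = 2*m
t(p) = p + p² (t(p) = p² + p = p + p²)
H(j) = (-2 + j)/(2*j) (H(j) = (-2 + j)/((2*j)) = (-2 + j)*(1/(2*j)) = (-2 + j)/(2*j))
W(I, w) = 2*I² (W(I, w) = (2*I)*I = 2*I²)
1/(W(t(-12), H(12)) + 4307) - 29469 = 1/(2*(-12*(1 - 12))² + 4307) - 29469 = 1/(2*(-12*(-11))² + 4307) - 29469 = 1/(2*132² + 4307) - 29469 = 1/(2*17424 + 4307) - 29469 = 1/(34848 + 4307) - 29469 = 1/39155 - 29469 = -1153858694/39155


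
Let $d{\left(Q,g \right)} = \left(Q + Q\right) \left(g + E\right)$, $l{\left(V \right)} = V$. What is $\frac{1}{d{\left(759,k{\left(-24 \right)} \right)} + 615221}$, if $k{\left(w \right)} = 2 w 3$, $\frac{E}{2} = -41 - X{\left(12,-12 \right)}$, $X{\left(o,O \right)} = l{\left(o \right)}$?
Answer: $\frac{1}{235721} \approx 4.2423 \cdot 10^{-6}$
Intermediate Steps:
$X{\left(o,O \right)} = o$
$E = -106$ ($E = 2 \left(-41 - 12\right) = 2 \left(-53\right) = -106$)
$k{\left(w \right)} = 6 w$
$d{\left(Q,g \right)} = 2 Q \left(-106 + g\right)$ ($d{\left(Q,g \right)} = \left(Q + Q\right) \left(g - 106\right) = 2 Q \left(-106 + g\right)$)
$\frac{1}{d{\left(759,k{\left(-24 \right)} \right)} + 615221} = \frac{1}{2 \cdot 759 \left(-106 + 6 \left(-24\right)\right) + 615221} = \frac{1}{2 \cdot 759 \left(-106 - 144\right) + 615221} = \frac{1}{2 \cdot 759 \left(-250\right) + 615221} = \frac{1}{-379500 + 615221} = \frac{1}{235721}$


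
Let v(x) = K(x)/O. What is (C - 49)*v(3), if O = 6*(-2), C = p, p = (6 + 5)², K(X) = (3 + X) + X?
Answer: -54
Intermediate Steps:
K(X) = 3 + 2*X
p = 121 (p = 11² = 121)
C = 121
O = -12
v(x) = -¼ - x/6 (v(x) = (3 + 2*x)/(-12) = (3 + 2*x)*(-1/12) = -¼ - x/6)
(C - 49)*v(3) = (121 - 49)*(-¼ - ⅙*3) = 72*(-¼ - ½) = 72*(-¾) = -54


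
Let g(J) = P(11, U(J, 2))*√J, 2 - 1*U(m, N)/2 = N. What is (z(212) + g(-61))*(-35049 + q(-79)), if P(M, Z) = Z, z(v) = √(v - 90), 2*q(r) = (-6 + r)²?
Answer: -62873*√122/2 ≈ -3.4723e+5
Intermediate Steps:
q(r) = (-6 + r)²/2
z(v) = √(-90 + v)
U(m, N) = 4 - 2*N
g(J) = 0 (g(J) = (4 - 2*2)*√J = (4 - 4)*√J = 0*√J = 0)
(z(212) + g(-61))*(-35049 + q(-79)) = (√(-90 + 212) + 0)*(-35049 + (-6 - 79)²/2) = (√122 + 0)*(-35049 + (½)*(-85)²) = √122*(-35049 + (½)*7225) = √122*(-35049 + 7225/2) = √122*(-62873/2) = -62873*√122/2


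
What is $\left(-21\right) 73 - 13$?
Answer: $-1546$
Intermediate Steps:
$\left(-21\right) 73 - 13 = -1533 - 13 = -1546$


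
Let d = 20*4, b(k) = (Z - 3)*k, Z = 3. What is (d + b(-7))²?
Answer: 6400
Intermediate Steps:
b(k) = 0 (b(k) = (3 - 3)*k = 0*k = 0)
d = 80
(d + b(-7))² = (80 + 0)² = 80² = 6400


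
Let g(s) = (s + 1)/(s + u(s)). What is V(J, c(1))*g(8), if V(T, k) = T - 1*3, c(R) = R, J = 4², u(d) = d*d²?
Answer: 9/40 ≈ 0.22500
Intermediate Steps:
u(d) = d³
J = 16
V(T, k) = -3 + T (V(T, k) = T - 3 = -3 + T)
g(s) = (1 + s)/(s + s³) (g(s) = (s + 1)/(s + s³) = (1 + s)/(s + s³))
V(J, c(1))*g(8) = (-3 + 16)*((1 + 8)/(8 + 8³)) = 13*(9/(8 + 512)) = 13*(9/520) = 9/40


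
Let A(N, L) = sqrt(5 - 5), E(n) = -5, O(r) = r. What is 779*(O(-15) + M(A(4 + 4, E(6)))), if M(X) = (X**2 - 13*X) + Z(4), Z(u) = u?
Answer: -8569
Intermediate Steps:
A(N, L) = 0 (A(N, L) = sqrt(0) = 0)
M(X) = 4 + X**2 - 13*X (M(X) = (X**2 - 13*X) + 4 = 4 + X**2 - 13*X)
779*(O(-15) + M(A(4 + 4, E(6)))) = 779*(-15 + (4 + 0**2 - 13*0)) = 779*(-15 + (4 + 0 + 0)) = 779*(-15 + 4) = 779*(-11) = -8569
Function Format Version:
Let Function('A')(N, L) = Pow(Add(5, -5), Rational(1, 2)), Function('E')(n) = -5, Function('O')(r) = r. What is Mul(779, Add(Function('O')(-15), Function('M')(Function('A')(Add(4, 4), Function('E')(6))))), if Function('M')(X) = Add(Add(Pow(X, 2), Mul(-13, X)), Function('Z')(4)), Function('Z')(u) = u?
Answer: -8569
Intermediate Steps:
Function('A')(N, L) = 0 (Function('A')(N, L) = Pow(0, Rational(1, 2)) = 0)
Function('M')(X) = Add(4, Pow(X, 2), Mul(-13, X)) (Function('M')(X) = Add(Add(Pow(X, 2), Mul(-13, X)), 4) = Add(4, Pow(X, 2), Mul(-13, X)))
Mul(779, Add(Function('O')(-15), Function('M')(Function('A')(Add(4, 4), Function('E')(6))))) = Mul(779, Add(-15, Add(4, Pow(0, 2), Mul(-13, 0)))) = Mul(779, Add(-15, Add(4, 0, 0))) = Mul(779, Add(-15, 4)) = Mul(779, -11) = -8569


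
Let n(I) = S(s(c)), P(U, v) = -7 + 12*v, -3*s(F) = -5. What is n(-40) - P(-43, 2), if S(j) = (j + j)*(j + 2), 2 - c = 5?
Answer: -43/9 ≈ -4.7778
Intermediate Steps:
c = -3 (c = 2 - 1*5 = 2 - 5 = -3)
s(F) = 5/3 (s(F) = -⅓*(-5) = 5/3)
S(j) = 2*j*(2 + j) (S(j) = (2*j)*(2 + j) = 2*j*(2 + j))
n(I) = 110/9 (n(I) = 2*(5/3)*(2 + 5/3) = 2*(5/3)*(11/3) = 110/9)
n(-40) - P(-43, 2) = 110/9 - (-7 + 12*2) = 110/9 - (-7 + 24) = 110/9 - 1*17 = 110/9 - 17 = -43/9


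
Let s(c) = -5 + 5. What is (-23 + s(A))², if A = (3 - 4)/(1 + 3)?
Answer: 529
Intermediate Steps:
A = -¼ (A = -1/4 = -1*¼ = -¼ ≈ -0.25000)
s(c) = 0
(-23 + s(A))² = (-23 + 0)² = (-23)² = 529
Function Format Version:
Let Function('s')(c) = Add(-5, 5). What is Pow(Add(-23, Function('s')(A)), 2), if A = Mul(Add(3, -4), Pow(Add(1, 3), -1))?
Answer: 529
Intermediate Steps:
A = Rational(-1, 4) (A = Mul(-1, Pow(4, -1)) = Mul(-1, Rational(1, 4)) = Rational(-1, 4) ≈ -0.25000)
Function('s')(c) = 0
Pow(Add(-23, Function('s')(A)), 2) = Pow(Add(-23, 0), 2) = Pow(-23, 2) = 529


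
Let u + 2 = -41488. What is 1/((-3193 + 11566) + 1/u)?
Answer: 41490/347395769 ≈ 0.00011943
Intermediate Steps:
u = -41490 (u = -2 - 41488 = -41490)
1/((-3193 + 11566) + 1/u) = 1/((-3193 + 11566) + 1/(-41490)) = 1/(8373 - 1/41490) = 1/(347395769/41490) = 41490/347395769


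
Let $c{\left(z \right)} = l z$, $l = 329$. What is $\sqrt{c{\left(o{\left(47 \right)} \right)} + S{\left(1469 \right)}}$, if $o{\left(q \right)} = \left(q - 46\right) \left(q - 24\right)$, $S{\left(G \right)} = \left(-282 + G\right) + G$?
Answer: $\sqrt{10223} \approx 101.11$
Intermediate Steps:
$S{\left(G \right)} = -282 + 2 G$
$o{\left(q \right)} = \left(-46 + q\right) \left(-24 + q\right)$
$c{\left(z \right)} = 329 z$
$\sqrt{c{\left(o{\left(47 \right)} \right)} + S{\left(1469 \right)}} = \sqrt{329 \left(1104 + 47^{2} - 3290\right) + \left(-282 + 2 \cdot 1469\right)} = \sqrt{329 \left(1104 + 2209 - 3290\right) + \left(-282 + 2938\right)} = \sqrt{329 \cdot 23 + 2656} = \sqrt{7567 + 2656} = \sqrt{10223}$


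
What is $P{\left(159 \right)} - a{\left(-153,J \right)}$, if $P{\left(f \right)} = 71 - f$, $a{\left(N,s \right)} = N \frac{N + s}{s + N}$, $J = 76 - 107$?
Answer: $65$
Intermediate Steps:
$J = -31$ ($J = 76 - 107 = -31$)
$a{\left(N,s \right)} = N$ ($a{\left(N,s \right)} = N \frac{N + s}{N + s} = N 1 = N$)
$P{\left(159 \right)} - a{\left(-153,J \right)} = \left(71 - 159\right) - -153 = \left(71 - 159\right) + 153 = -88 + 153 = 65$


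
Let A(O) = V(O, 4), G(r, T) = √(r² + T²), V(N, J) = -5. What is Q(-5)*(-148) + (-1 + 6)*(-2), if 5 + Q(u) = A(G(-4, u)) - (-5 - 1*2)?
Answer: 434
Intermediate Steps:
G(r, T) = √(T² + r²)
A(O) = -5
Q(u) = -3 (Q(u) = -5 + (-5 - (-5 - 1*2)) = -5 + (-5 - (-5 - 2)) = -5 + (-5 - 1*(-7)) = -5 + (-5 + 7) = -5 + 2 = -3)
Q(-5)*(-148) + (-1 + 6)*(-2) = -3*(-148) + (-1 + 6)*(-2) = 444 + 5*(-2) = 444 - 10 = 434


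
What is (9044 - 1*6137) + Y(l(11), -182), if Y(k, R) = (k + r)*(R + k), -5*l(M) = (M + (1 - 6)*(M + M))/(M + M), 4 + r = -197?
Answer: 3914511/100 ≈ 39145.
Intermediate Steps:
r = -201 (r = -4 - 197 = -201)
l(M) = 9/10 (l(M) = -(M + (1 - 6)*(M + M))/(5*(M + M)) = -(M - 10*M)/(5*(2*M)) = -(M - 10*M)*1/(2*M)/5 = -(-9*M)*1/(2*M)/5 = -⅕*(-9/2) = 9/10)
Y(k, R) = (-201 + k)*(R + k) (Y(k, R) = (k - 201)*(R + k) = (-201 + k)*(R + k))
(9044 - 1*6137) + Y(l(11), -182) = (9044 - 1*6137) + ((9/10)² - 201*(-182) - 201*9/10 - 182*9/10) = (9044 - 6137) + (81/100 + 36582 - 1809/10 - 819/5) = 2907 + 3623811/100 = 3914511/100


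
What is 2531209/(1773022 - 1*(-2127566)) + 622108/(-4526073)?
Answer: 3009949904251/5884782010308 ≈ 0.51148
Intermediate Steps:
2531209/(1773022 - 1*(-2127566)) + 622108/(-4526073) = 2531209/(1773022 + 2127566) + 622108*(-1/4526073) = 2531209/3900588 - 622108/4526073 = 3009949904251/5884782010308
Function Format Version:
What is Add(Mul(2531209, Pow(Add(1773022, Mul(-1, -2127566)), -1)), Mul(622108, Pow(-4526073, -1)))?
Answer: Rational(3009949904251, 5884782010308) ≈ 0.51148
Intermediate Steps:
Add(Mul(2531209, Pow(Add(1773022, Mul(-1, -2127566)), -1)), Mul(622108, Pow(-4526073, -1))) = Add(Mul(2531209, Pow(Add(1773022, 2127566), -1)), Mul(622108, Rational(-1, 4526073))) = Add(Mul(2531209, Pow(3900588, -1)), Rational(-622108, 4526073)) = Add(Mul(2531209, Rational(1, 3900588)), Rational(-622108, 4526073)) = Add(Rational(2531209, 3900588), Rational(-622108, 4526073)) = Rational(3009949904251, 5884782010308)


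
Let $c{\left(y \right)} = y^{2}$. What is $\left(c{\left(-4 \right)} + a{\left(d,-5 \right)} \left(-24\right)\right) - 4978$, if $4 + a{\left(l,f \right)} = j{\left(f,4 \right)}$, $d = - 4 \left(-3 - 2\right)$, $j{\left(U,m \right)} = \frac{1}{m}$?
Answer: $-4872$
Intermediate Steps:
$d = 20$ ($d = \left(-4\right) \left(-5\right) = 20$)
$a{\left(l,f \right)} = - \frac{15}{4}$ ($a{\left(l,f \right)} = -4 + \frac{1}{4} = - \frac{15}{4}$)
$\left(c{\left(-4 \right)} + a{\left(d,-5 \right)} \left(-24\right)\right) - 4978 = \left(\left(-4\right)^{2} - -90\right) - 4978 = \left(16 + 90\right) - 4978 = 106 - 4978 = -4872$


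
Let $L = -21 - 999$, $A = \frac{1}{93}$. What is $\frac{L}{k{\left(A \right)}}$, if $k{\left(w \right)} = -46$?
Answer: $\frac{510}{23} \approx 22.174$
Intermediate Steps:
$A = \frac{1}{93} \approx 0.010753$
$L = -1020$ ($L = -21 - 999 = -1020$)
$\frac{L}{k{\left(A \right)}} = - \frac{1020}{-46} = \left(-1020\right) \left(- \frac{1}{46}\right) = \frac{510}{23}$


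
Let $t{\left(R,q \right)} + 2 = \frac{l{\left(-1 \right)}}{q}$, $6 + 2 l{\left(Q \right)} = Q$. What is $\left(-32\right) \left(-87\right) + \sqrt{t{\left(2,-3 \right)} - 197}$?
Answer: $2784 + \frac{i \sqrt{7122}}{6} \approx 2784.0 + 14.065 i$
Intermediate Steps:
$l{\left(Q \right)} = -3 + \frac{Q}{2}$
$t{\left(R,q \right)} = -2 - \frac{7}{2 q}$ ($t{\left(R,q \right)} = -2 + \frac{-3 + \frac{1}{2} \left(-1\right)}{q} = -2 + \frac{-3 - \frac{1}{2}}{q} = -2 - \frac{7}{2 q}$)
$\left(-32\right) \left(-87\right) + \sqrt{t{\left(2,-3 \right)} - 197} = \left(-32\right) \left(-87\right) + \sqrt{\left(-2 - \frac{7}{2 \left(-3\right)}\right) - 197} = 2784 + \sqrt{\left(-2 - - \frac{7}{6}\right) - 197} = 2784 + \sqrt{\left(-2 + \frac{7}{6}\right) - 197} = 2784 + \sqrt{- \frac{5}{6} - 197} = 2784 + \sqrt{- \frac{1187}{6}} = 2784 + \frac{i \sqrt{7122}}{6}$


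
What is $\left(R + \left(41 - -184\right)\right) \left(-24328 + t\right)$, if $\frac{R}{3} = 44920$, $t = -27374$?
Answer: $-6978994470$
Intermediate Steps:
$R = 134760$ ($R = 3 \cdot 44920 = 134760$)
$\left(R + \left(41 - -184\right)\right) \left(-24328 + t\right) = \left(134760 + \left(41 - -184\right)\right) \left(-24328 - 27374\right) = \left(134760 + \left(41 + 184\right)\right) \left(-51702\right) = \left(134760 + 225\right) \left(-51702\right) = 134985 \left(-51702\right) = -6978994470$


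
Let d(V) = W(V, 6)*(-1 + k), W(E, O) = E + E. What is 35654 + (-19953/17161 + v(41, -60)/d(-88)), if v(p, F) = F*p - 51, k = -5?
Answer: 215352732275/6040672 ≈ 35650.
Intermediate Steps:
v(p, F) = -51 + F*p
W(E, O) = 2*E
d(V) = -12*V (d(V) = (2*V)*(-1 - 5) = (2*V)*(-6) = -12*V)
35654 + (-19953/17161 + v(41, -60)/d(-88)) = 35654 + (-19953/17161 + (-51 - 60*41)/((-12*(-88)))) = 35654 + (-19953*1/17161 + (-51 - 2460)/1056) = 35654 + (-19953/17161 - 2511*1/1056) = 35654 + (-19953/17161 - 837/352) = 35654 - 21387213/6040672 = 215352732275/6040672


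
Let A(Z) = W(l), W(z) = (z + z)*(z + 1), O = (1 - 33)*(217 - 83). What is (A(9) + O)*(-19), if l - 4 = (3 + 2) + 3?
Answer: 75544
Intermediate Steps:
O = -4288 (O = -32*134 = -4288)
l = 12 (l = 4 + ((3 + 2) + 3) = 4 + (5 + 3) = 4 + 8 = 12)
W(z) = 2*z*(1 + z) (W(z) = (2*z)*(1 + z) = 2*z*(1 + z))
A(Z) = 312 (A(Z) = 2*12*(1 + 12) = 2*12*13 = 312)
(A(9) + O)*(-19) = (312 - 4288)*(-19) = -3976*(-19) = 75544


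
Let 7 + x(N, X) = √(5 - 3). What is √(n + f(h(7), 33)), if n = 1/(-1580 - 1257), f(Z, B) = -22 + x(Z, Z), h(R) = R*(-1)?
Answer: √(-233411338 + 8048569*√2)/2837 ≈ 5.2523*I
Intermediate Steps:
h(R) = -R
x(N, X) = -7 + √2 (x(N, X) = -7 + √(5 - 3) = -7 + √2)
f(Z, B) = -29 + √2 (f(Z, B) = -22 + (-7 + √2) = -29 + √2)
n = -1/2837 (n = 1/(-2837) = -1/2837 ≈ -0.00035249)
√(n + f(h(7), 33)) = √(-1/2837 + (-29 + √2)) = √(-82274/2837 + √2)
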